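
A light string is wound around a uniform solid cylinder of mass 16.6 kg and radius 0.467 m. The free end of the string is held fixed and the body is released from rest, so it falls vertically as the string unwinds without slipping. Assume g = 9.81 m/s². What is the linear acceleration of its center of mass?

a ≈ 6.54 m/s²

Translation: Mg − T = Ma. Rotation about the center: TR = Iα with I = ½MR².
With a = αR: T = (I/R²)a = (1/2)M a, so Mg = (1 + 0.5000)Ma.
a = g/(1 + 0.5000) = 9.81/1.500 = 6.540 m/s².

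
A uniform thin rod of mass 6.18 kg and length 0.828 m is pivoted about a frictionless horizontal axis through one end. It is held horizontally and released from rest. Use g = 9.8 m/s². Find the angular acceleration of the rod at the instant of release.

α ≈ 17.8 rad/s²

About the pivot, I = (1/3)ML² = (1/3)(6.18)(0.828)² = 1.412 kg·m².
The weight acts at the center, a distance L/2 = 0.4140 m from the pivot; τ = Mg(L/2) = 25.07 N·m.
α = τ/I = 25.07/1.412 = 17.75 rad/s².
(Equivalently α = (3g/(2L)) = 17.75 rad/s².)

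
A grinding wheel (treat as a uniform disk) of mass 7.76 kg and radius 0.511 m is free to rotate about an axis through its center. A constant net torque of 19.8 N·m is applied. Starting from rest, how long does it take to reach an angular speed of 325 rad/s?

I = ½MR² = (1/2)(7.76)(0.511)² = 1.013 kg·m².
α = τ/I = 19.8/1.013 = 19.54 rad/s².
ω = αt ⇒ t = ω/α = 325/19.54 = 16.63 s.

t ≈ 16.6 s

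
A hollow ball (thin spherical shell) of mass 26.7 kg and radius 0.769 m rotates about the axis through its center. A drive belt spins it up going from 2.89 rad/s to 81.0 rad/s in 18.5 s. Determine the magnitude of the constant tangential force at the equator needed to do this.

F ≈ 57.8 N

I = (2/3)MR² = (2/3)(26.7)(0.769)² = 10.53 kg·m².
α = Δω/Δt = (81.0 − 2.89)/18.5 = 4.222 rad/s².
The required torque is τ = Iα = (10.53)(4.222) = 44.44 N·m.
A tangential force at the equator gives τ = FR, so F = τ/R = 44.44/0.769 = 57.79 N.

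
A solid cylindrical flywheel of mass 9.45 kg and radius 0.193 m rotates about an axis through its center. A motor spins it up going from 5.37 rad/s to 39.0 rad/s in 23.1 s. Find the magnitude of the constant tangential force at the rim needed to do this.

I = ½MR² = (1/2)(9.45)(0.193)² = 0.1760 kg·m².
α = Δω/Δt = (39.0 − 5.37)/23.1 = 1.456 rad/s².
The required torque is τ = Iα = (0.1760)(1.456) = 0.2562 N·m.
A tangential force at the rim gives τ = FR, so F = τ/R = 0.2562/0.193 = 1.328 N.

F ≈ 1.33 N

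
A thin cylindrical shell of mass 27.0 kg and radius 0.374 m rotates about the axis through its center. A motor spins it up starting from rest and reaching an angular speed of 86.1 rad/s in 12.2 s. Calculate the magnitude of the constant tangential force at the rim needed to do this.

I = MR² = (27.0)(0.374)² = 3.777 kg·m².
α = Δω/Δt = (86.1 − 0)/12.2 = 7.057 rad/s².
The required torque is τ = Iα = (3.777)(7.057) = 26.65 N·m.
A tangential force at the rim gives τ = FR, so F = τ/R = 26.65/0.374 = 71.27 N.

F ≈ 71.3 N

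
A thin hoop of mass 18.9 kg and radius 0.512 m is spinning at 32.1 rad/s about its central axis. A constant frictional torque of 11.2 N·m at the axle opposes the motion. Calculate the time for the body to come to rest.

t ≈ 14.2 s

I = MR² = (18.9)(0.512)² = 4.955 kg·m².
The net torque has magnitude 11.2 N·m, opposing ω.
|α| = τ/I = 11.20/4.955 = 2.261 rad/s² (deceleration).
0 = ω₀ − |α|t ⇒ t = ω₀/|α| = 32.1/2.261 = 14.20 s.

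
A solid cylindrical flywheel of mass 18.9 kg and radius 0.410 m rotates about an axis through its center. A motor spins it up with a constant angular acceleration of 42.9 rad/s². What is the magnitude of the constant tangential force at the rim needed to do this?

F ≈ 166 N

I = ½MR² = (1/2)(18.9)(0.410)² = 1.589 kg·m².
The required torque is τ = Iα = (1.589)(42.90) = 68.15 N·m.
A tangential force at the rim gives τ = FR, so F = τ/R = 68.15/0.410 = 166.2 N.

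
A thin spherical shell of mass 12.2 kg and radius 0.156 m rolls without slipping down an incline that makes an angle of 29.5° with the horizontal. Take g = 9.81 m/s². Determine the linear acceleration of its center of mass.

Translation along the incline: Mg sinθ − f = Ma.
Rotation about the center: fR = Iα with I = (2/3)MR². No-slip gives a = αR, so f = (I/R²)a = (2/3)M a.
Substituting: Mg sinθ = (1 + 0.6667)Ma, so a = g sinθ/(1 + 0.6667) = (9.81) sin 29.5° / 1.667 = 2.898 m/s².

a ≈ 2.90 m/s²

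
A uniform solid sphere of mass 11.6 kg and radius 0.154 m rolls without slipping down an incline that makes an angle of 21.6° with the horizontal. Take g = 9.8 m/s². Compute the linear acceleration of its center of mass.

a ≈ 2.58 m/s²

Translation along the incline: Mg sinθ − f = Ma.
Rotation about the center: fR = Iα with I = (2/5)MR². No-slip gives a = αR, so f = (I/R²)a = (2/5)M a.
Substituting: Mg sinθ = (1 + 0.4000)Ma, so a = g sinθ/(1 + 0.4000) = (9.8) sin 21.6° / 1.400 = 2.577 m/s².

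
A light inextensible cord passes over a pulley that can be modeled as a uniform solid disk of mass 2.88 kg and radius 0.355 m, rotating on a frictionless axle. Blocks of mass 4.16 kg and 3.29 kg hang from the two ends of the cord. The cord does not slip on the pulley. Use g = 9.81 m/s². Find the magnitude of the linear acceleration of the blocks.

a ≈ 0.960 m/s²

I = ½MR² = (1/2)(2.88)(0.355)² = 0.1815 kg·m².
Heavier block: m₁g − T₁ = m₁a. Lighter block: T₂ − m₂g = m₂a.
Pulley: (T₁ − T₂)R = Iα = I(a/R), so T₁ − T₂ = (I/R²)a = (1/2)M_p a = 1.440·a.
Adding the three: (m₁ − m₂)g = (m₁ + m₂ + 1.440)a, so a = (4.16 − 3.29)(9.81)/(4.16 + 3.29 + 1.440) = 0.9600 m/s².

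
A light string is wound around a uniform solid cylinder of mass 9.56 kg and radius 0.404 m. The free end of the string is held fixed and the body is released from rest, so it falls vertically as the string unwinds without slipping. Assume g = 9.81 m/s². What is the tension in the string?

Translation: Mg − T = Ma. Rotation about the center: TR = Iα with I = ½MR².
With a = αR: T = (I/R²)a = (1/2)M a, so Mg = (1 + 0.5000)Ma.
a = g/(1 + 0.5000) = 9.81/1.500 = 6.540 m/s².
T = 0.5000·M·a = (0.5000)(9.56)(6.540) = 31.26 N.

T ≈ 31.3 N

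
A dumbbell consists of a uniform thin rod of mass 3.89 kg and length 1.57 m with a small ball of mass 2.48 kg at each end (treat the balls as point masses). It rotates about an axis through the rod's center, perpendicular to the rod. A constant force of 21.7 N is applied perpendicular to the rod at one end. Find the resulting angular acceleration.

I_rod = (1/12)ML² = (1/12)(3.89)(1.57)² = 0.7990 kg·m².
I_balls = 2·m·(L/2)² = 2(2.48)(0.7850)² = 3.056 kg·m².
Total I = 3.856 kg·m².
τ = F·(L/2) = (21.7)(0.785) = 17.03 N·m.
α = τ/I = 17.03/3.856 = 4.418 rad/s².

α ≈ 4.42 rad/s²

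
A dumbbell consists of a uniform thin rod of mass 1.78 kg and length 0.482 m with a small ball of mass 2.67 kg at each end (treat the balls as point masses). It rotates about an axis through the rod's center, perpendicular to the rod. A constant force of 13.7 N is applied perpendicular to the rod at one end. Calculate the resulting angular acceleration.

α ≈ 9.58 rad/s²

I_rod = (1/12)ML² = (1/12)(1.78)(0.482)² = 0.03446 kg·m².
I_balls = 2·m·(L/2)² = 2(2.67)(0.2410)² = 0.3102 kg·m².
Total I = 0.3446 kg·m².
τ = F·(L/2) = (13.7)(0.241) = 3.302 N·m.
α = τ/I = 3.302/0.3446 = 9.581 rad/s².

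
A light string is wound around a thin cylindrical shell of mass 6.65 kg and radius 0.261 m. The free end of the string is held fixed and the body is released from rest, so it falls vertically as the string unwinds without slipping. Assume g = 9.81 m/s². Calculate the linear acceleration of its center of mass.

a ≈ 4.91 m/s²

Translation: Mg − T = Ma. Rotation about the center: TR = Iα with I = MR².
With a = αR: T = (I/R²)a = M a, so Mg = (1 + 1.000)Ma.
a = g/(1 + 1.000) = 9.81/2.000 = 4.905 m/s².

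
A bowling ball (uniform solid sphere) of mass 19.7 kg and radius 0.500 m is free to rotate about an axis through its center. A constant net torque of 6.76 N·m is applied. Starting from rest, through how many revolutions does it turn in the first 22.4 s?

I = (2/5)MR² = (2/5)(19.7)(0.500)² = 1.970 kg·m².
α = τ/I = 6.76/1.970 = 3.431 rad/s².
θ = ½αt² = ½(3.431)(22.4)² = 860.9 rad.
Revolutions = θ/(2π) = 137.0.

≈ 137 revolutions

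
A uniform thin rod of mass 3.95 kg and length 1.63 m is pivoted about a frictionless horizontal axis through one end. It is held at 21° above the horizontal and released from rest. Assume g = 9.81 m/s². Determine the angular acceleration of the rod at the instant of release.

α ≈ 8.43 rad/s²

About the pivot, I = (1/3)ML² = (1/3)(3.95)(1.63)² = 3.498 kg·m².
The weight acts at the center, a distance L/2 = 0.8150 m from the pivot; τ = Mg(L/2) cos 21° = 29.48 N·m.
α = τ/I = 29.48/3.498 = 8.428 rad/s².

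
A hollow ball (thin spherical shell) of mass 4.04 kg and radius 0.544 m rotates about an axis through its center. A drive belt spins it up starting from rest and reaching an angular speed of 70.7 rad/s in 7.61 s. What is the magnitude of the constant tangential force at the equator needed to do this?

F ≈ 13.6 N

I = (2/3)MR² = (2/3)(4.04)(0.544)² = 0.7971 kg·m².
α = Δω/Δt = (70.7 − 0)/7.61 = 9.290 rad/s².
The required torque is τ = Iα = (0.7971)(9.290) = 7.405 N·m.
A tangential force at the equator gives τ = FR, so F = τ/R = 7.405/0.544 = 13.61 N.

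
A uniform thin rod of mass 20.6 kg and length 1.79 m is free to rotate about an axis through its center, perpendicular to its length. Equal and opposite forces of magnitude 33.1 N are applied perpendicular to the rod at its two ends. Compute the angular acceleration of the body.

α ≈ 10.8 rad/s²

I = (1/12)ML² = (1/12)(20.6)(1.79)² = 5.500 kg·m².
The couple gives τ = F·(L/2) + F·(L/2) = F L = (33.1)(1.79) = 59.25 N·m.
From τ = Iα: α = 59.25/5.500 = 10.77 rad/s².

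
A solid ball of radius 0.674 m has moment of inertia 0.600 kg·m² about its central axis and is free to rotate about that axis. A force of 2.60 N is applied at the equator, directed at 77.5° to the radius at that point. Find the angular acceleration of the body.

α ≈ 2.85 rad/s²

Only the tangential component produces torque: τ = F R sinθ = (2.60)(0.674) sin 77.5° = 1.711 N·m.
From τ = Iα: α = 1.711/0.6000 = 2.851 rad/s².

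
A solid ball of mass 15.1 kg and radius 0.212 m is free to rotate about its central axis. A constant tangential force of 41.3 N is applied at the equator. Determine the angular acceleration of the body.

I = (2/5)MR² = (2/5)(15.1)(0.212)² = 0.2715 kg·m².
τ = F R = (41.3)(0.212) = 8.756 N·m.
Newton's second law for rotation, τ = Iα, gives α = τ/I = 8.756/0.2715 = 32.25 rad/s².

α ≈ 32.3 rad/s²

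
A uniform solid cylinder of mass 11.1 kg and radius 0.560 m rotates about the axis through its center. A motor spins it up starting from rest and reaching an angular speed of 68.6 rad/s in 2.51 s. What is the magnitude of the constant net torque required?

τ ≈ 47.6 N·m

I = ½MR² = (1/2)(11.1)(0.560)² = 1.740 kg·m².
α = Δω/Δt = (68.6 − 0)/2.51 = 27.33 rad/s².
τ = Iα = (1.740)(27.33) = 47.57 N·m.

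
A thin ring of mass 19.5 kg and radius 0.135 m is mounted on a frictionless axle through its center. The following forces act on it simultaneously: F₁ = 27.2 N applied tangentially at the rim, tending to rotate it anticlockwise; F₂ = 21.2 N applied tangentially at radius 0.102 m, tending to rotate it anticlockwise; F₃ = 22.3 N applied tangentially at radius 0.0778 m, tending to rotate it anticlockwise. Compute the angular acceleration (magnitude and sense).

I = MR² = (19.5)(0.135)² = 0.3554 kg·m².
Taking anticlockwise as positive: τ₁ = +(27.2)(0.135) = +3.672 N·m; τ₂ = +(21.2)(0.102) = +2.162 N·m; τ₃ = +(22.3)(0.0778) = +1.735 N·m.
Net torque τ = 7.569 N·m.
α = τ/I = 7.569/0.3554 = 21.30 rad/s².

α ≈ 21.3 rad/s², anticlockwise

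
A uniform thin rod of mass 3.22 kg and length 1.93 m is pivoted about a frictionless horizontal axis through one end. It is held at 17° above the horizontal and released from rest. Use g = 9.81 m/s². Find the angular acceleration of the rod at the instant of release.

α ≈ 7.29 rad/s²

About the pivot, I = (1/3)ML² = (1/3)(3.22)(1.93)² = 3.998 kg·m².
The weight acts at the center, a distance L/2 = 0.9650 m from the pivot; τ = Mg(L/2) cos 17° = 29.15 N·m.
α = τ/I = 29.15/3.998 = 7.291 rad/s².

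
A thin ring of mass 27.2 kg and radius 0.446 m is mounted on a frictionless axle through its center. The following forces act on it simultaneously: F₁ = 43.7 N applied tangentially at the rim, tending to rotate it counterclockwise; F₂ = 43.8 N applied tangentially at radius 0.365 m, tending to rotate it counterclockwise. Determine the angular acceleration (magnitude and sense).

α ≈ 6.56 rad/s², counterclockwise

I = MR² = (27.2)(0.446)² = 5.411 kg·m².
Taking counterclockwise as positive: τ₁ = +(43.7)(0.446) = +19.49 N·m; τ₂ = +(43.8)(0.365) = +15.99 N·m.
Net torque τ = 35.48 N·m.
α = τ/I = 35.48/5.411 = 6.557 rad/s².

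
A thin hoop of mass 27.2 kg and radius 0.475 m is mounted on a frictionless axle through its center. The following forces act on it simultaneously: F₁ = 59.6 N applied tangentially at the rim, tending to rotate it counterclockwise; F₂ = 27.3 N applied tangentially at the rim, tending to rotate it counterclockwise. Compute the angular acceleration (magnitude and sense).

I = MR² = (27.2)(0.475)² = 6.137 kg·m².
Taking counterclockwise as positive: τ₁ = +(59.6)(0.475) = +28.31 N·m; τ₂ = +(27.3)(0.475) = +12.97 N·m.
Net torque τ = 41.28 N·m.
α = τ/I = 41.28/6.137 = 6.726 rad/s².

α ≈ 6.73 rad/s², counterclockwise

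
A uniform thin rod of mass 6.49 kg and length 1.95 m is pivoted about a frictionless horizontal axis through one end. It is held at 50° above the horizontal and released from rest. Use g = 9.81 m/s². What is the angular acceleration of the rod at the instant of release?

α ≈ 4.85 rad/s²

About the pivot, I = (1/3)ML² = (1/3)(6.49)(1.95)² = 8.226 kg·m².
The weight acts at the center, a distance L/2 = 0.9750 m from the pivot; τ = Mg(L/2) cos 50° = 39.90 N·m.
α = τ/I = 39.90/8.226 = 4.851 rad/s².
(Equivalently α = (3g/(2L)) cos 50° = 4.851 rad/s².)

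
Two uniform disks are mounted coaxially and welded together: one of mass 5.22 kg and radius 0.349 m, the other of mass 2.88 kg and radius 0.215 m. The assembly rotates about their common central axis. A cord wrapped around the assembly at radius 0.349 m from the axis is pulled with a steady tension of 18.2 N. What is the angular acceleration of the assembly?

I = ½M₁R₁² + ½M₂R₂² = ½(5.22)(0.349)² + ½(2.88)(0.215)² = 0.3845 kg·m².
τ = F r = (18.2)(0.349) = 6.352 N·m.
α = τ/I = 6.352/0.3845 = 16.52 rad/s².

α ≈ 16.5 rad/s²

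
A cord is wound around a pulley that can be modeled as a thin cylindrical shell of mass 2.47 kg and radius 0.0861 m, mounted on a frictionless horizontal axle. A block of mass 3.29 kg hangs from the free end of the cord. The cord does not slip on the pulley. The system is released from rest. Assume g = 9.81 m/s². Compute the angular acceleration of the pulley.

α ≈ 65.1 rad/s²

I = MR² = (2.47)(0.0861)² = 0.01831 kg·m².
Block: mg − T = ma. Pulley: TR = Iα. No-slip: a = αR, so T = (I/R²)a = 2.470·a.
Then mg = (m + 2.470)a, so a = (3.29)(9.81)/(3.29 + 2.470) = 5.603 m/s².
α = a/R = 5.603/0.0861 = 65.08 rad/s².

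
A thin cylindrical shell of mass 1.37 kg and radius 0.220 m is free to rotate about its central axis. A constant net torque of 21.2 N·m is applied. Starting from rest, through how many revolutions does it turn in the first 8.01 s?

I = MR² = (1.37)(0.220)² = 0.06631 kg·m².
α = τ/I = 21.2/0.06631 = 319.7 rad/s².
θ = ½αt² = ½(319.7)(8.01)² = 10260 rad.
Revolutions = θ/(2π) = 1632.

≈ 1630 revolutions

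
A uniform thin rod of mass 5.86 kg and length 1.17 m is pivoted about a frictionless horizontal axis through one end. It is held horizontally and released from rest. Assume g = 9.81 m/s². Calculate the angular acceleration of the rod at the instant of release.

α ≈ 12.6 rad/s²

About the pivot, I = (1/3)ML² = (1/3)(5.86)(1.17)² = 2.674 kg·m².
The weight acts at the center, a distance L/2 = 0.5850 m from the pivot; τ = Mg(L/2) = 33.63 N·m.
α = τ/I = 33.63/2.674 = 12.58 rad/s².
(Equivalently α = (3g/(2L)) = 12.58 rad/s².)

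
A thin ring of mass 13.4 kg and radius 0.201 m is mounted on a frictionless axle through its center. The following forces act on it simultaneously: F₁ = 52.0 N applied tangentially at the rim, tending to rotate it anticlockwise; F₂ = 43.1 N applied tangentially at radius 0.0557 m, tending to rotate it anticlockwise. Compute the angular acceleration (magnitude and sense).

α ≈ 23.7 rad/s², anticlockwise

I = MR² = (13.4)(0.201)² = 0.5414 kg·m².
Taking anticlockwise as positive: τ₁ = +(52.0)(0.201) = +10.45 N·m; τ₂ = +(43.1)(0.0557) = +2.401 N·m.
Net torque τ = 12.85 N·m.
α = τ/I = 12.85/0.5414 = 23.74 rad/s².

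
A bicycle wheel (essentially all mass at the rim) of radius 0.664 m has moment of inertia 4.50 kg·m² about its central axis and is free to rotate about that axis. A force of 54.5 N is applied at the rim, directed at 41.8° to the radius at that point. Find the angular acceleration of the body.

α ≈ 5.36 rad/s²

Only the tangential component produces torque: τ = F R sinθ = (54.5)(0.664) sin 41.8° = 24.12 N·m.
From τ = Iα: α = 24.12/4.500 = 5.360 rad/s².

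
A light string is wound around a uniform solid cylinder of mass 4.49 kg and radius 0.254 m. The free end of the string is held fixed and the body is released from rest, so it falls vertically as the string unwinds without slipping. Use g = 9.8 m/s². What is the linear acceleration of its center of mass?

a ≈ 6.53 m/s²

Translation: Mg − T = Ma. Rotation about the center: TR = Iα with I = ½MR².
With a = αR: T = (I/R²)a = (1/2)M a, so Mg = (1 + 0.5000)Ma.
a = g/(1 + 0.5000) = 9.8/1.500 = 6.533 m/s².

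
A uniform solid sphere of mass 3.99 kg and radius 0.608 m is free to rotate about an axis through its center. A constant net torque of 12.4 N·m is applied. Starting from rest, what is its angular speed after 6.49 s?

ω ≈ 136 rad/s

I = (2/5)MR² = (2/5)(3.99)(0.608)² = 0.5900 kg·m².
α = τ/I = 12.4/0.5900 = 21.02 rad/s².
ω = ω₀ + αt = 0 + (21.02)(6.49) = 136.4 rad/s.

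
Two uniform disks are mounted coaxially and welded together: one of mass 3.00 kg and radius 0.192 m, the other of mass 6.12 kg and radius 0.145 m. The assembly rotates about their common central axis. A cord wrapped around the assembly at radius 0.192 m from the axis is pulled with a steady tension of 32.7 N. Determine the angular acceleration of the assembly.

α ≈ 52.5 rad/s²

I = ½M₁R₁² + ½M₂R₂² = ½(3.00)(0.192)² + ½(6.12)(0.145)² = 0.1196 kg·m².
τ = F r = (32.7)(0.192) = 6.278 N·m.
α = τ/I = 6.278/0.1196 = 52.48 rad/s².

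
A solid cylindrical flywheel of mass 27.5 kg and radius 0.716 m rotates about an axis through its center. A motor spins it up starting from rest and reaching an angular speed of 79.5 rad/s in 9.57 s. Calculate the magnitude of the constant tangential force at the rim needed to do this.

F ≈ 81.8 N

I = ½MR² = (1/2)(27.5)(0.716)² = 7.049 kg·m².
α = Δω/Δt = (79.5 − 0)/9.57 = 8.307 rad/s².
The required torque is τ = Iα = (7.049)(8.307) = 58.56 N·m.
A tangential force at the rim gives τ = FR, so F = τ/R = 58.56/0.716 = 81.78 N.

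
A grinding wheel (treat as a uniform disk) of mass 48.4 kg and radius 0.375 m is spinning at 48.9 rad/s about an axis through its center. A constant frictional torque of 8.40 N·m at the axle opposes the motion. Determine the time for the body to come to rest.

t ≈ 19.8 s

I = ½MR² = (1/2)(48.4)(0.375)² = 3.403 kg·m².
The net torque has magnitude 8.40 N·m, opposing ω.
|α| = τ/I = 8.400/3.403 = 2.468 rad/s² (deceleration).
0 = ω₀ − |α|t ⇒ t = ω₀/|α| = 48.9/2.468 = 19.81 s.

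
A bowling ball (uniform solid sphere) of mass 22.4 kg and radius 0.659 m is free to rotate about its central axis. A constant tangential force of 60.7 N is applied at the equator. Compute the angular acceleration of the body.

I = (2/5)MR² = (2/5)(22.4)(0.659)² = 3.891 kg·m².
τ = F R = (60.7)(0.659) = 40.00 N·m.
Newton's second law for rotation, τ = Iα, gives α = τ/I = 40.00/3.891 = 10.28 rad/s².

α ≈ 10.3 rad/s²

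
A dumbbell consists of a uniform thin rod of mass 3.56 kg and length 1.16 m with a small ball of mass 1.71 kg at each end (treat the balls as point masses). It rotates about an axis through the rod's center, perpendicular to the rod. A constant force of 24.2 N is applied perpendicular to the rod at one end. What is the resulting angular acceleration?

α ≈ 9.06 rad/s²

I_rod = (1/12)ML² = (1/12)(3.56)(1.16)² = 0.3992 kg·m².
I_balls = 2·m·(L/2)² = 2(1.71)(0.5800)² = 1.150 kg·m².
Total I = 1.550 kg·m².
τ = F·(L/2) = (24.2)(0.580) = 14.04 N·m.
α = τ/I = 14.04/1.550 = 9.057 rad/s².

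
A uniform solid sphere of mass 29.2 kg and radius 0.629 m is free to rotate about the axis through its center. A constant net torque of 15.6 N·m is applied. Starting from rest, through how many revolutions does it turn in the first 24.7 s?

I = (2/5)MR² = (2/5)(29.2)(0.629)² = 4.621 kg·m².
α = τ/I = 15.6/4.621 = 3.376 rad/s².
θ = ½αt² = ½(3.376)(24.7)² = 1030 rad.
Revolutions = θ/(2π) = 163.9.

≈ 164 revolutions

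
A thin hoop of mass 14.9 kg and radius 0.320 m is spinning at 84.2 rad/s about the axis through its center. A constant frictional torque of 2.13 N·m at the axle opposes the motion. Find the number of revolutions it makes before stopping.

≈ 404 revolutions

I = MR² = (14.9)(0.320)² = 1.526 kg·m².
The net torque has magnitude 2.13 N·m, opposing ω.
|α| = τ/I = 2.130/1.526 = 1.396 rad/s² (deceleration).
ω² = ω₀² − 2|α|θ with ω = 0 ⇒ θ = ω₀²/(2|α|) = 2539 rad = 404.1 rev.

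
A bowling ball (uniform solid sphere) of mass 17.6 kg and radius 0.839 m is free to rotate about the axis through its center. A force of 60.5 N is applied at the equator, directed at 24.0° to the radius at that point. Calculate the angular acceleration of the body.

α ≈ 4.17 rad/s²

I = (2/5)MR² = (2/5)(17.6)(0.839)² = 4.956 kg·m².
Only the tangential component produces torque: τ = F R sinθ = (60.5)(0.839) sin 24.0° = 20.65 N·m.
From τ = Iα: α = 20.65/4.956 = 4.166 rad/s².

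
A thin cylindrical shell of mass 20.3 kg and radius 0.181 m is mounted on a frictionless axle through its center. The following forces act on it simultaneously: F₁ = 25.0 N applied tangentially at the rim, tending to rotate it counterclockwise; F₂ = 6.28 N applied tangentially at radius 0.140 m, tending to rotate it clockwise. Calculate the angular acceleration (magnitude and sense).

I = MR² = (20.3)(0.181)² = 0.6650 kg·m².
Taking counterclockwise as positive: τ₁ = +(25.0)(0.181) = +4.525 N·m; τ₂ = −(6.28)(0.140) = −0.8792 N·m.
Net torque τ = 3.646 N·m.
α = τ/I = 3.646/0.6650 = 5.482 rad/s².

α ≈ 5.48 rad/s², counterclockwise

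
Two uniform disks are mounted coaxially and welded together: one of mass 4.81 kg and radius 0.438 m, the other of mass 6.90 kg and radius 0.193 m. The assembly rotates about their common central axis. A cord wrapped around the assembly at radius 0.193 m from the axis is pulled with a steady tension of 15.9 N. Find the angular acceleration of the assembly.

α ≈ 5.20 rad/s²

I = ½M₁R₁² + ½M₂R₂² = ½(4.81)(0.438)² + ½(6.90)(0.193)² = 0.5899 kg·m².
τ = F r = (15.9)(0.193) = 3.069 N·m.
α = τ/I = 3.069/0.5899 = 5.202 rad/s².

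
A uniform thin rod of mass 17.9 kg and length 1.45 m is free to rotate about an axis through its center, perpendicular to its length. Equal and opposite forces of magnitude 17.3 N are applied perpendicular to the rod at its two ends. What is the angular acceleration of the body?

I = (1/12)ML² = (1/12)(17.9)(1.45)² = 3.136 kg·m².
The couple gives τ = F·(L/2) + F·(L/2) = F L = (17.3)(1.45) = 25.09 N·m.
From τ = Iα: α = 25.09/3.136 = 7.998 rad/s².

α ≈ 8.00 rad/s²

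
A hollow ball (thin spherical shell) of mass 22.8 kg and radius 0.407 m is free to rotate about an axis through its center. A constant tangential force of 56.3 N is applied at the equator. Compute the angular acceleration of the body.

I = (2/3)MR² = (2/3)(22.8)(0.407)² = 2.518 kg·m².
τ = F R = (56.3)(0.407) = 22.91 N·m.
From τ = Iα: α = 22.91/2.518 = 9.101 rad/s².

α ≈ 9.10 rad/s²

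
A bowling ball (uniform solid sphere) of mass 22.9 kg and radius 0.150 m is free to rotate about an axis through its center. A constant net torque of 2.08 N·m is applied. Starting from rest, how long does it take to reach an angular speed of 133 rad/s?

t ≈ 13.2 s

I = (2/5)MR² = (2/5)(22.9)(0.150)² = 0.2061 kg·m².
α = τ/I = 2.08/0.2061 = 10.09 rad/s².
ω = αt ⇒ t = ω/α = 133/10.09 = 13.18 s.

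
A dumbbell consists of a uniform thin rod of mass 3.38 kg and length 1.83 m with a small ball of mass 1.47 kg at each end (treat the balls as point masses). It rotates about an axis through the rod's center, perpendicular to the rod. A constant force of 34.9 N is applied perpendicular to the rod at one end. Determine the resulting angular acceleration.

α ≈ 9.38 rad/s²

I_rod = (1/12)ML² = (1/12)(3.38)(1.83)² = 0.9433 kg·m².
I_balls = 2·m·(L/2)² = 2(1.47)(0.9150)² = 2.461 kg·m².
Total I = 3.405 kg·m².
τ = F·(L/2) = (34.9)(0.915) = 31.93 N·m.
α = τ/I = 31.93/3.405 = 9.379 rad/s².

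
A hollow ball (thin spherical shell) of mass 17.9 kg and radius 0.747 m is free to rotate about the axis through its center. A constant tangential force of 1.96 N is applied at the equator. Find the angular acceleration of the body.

α ≈ 0.220 rad/s²

I = (2/3)MR² = (2/3)(17.9)(0.747)² = 6.659 kg·m².
τ = F R = (1.96)(0.747) = 1.464 N·m.
Newton's second law for rotation, τ = Iα, gives α = τ/I = 1.464/6.659 = 0.2199 rad/s².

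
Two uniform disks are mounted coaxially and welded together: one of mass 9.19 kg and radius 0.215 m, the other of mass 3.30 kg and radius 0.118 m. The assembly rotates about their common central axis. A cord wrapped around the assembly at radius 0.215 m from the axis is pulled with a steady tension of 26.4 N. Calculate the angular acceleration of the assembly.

α ≈ 24.1 rad/s²

I = ½M₁R₁² + ½M₂R₂² = ½(9.19)(0.215)² + ½(3.30)(0.118)² = 0.2354 kg·m².
τ = F r = (26.4)(0.215) = 5.676 N·m.
α = τ/I = 5.676/0.2354 = 24.11 rad/s².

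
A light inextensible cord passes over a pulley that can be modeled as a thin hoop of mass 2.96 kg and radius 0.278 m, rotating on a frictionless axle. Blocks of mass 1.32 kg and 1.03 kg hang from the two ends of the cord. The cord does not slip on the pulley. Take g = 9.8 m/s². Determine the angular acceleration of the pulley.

I = MR² = (2.96)(0.278)² = 0.2288 kg·m².
Heavier block: m₁g − T₁ = m₁a. Lighter block: T₂ − m₂g = m₂a.
Pulley: (T₁ − T₂)R = Iα = I(a/R), so T₁ − T₂ = (I/R²)a = 1·M_p a = 2.960·a.
Adding the three: (m₁ − m₂)g = (m₁ + m₂ + 2.960)a, so a = (1.32 − 1.03)(9.8)/(1.32 + 1.03 + 2.960) = 0.5352 m/s².
α = a/R = 0.5352/0.278 = 1.925 rad/s².

α ≈ 1.93 rad/s²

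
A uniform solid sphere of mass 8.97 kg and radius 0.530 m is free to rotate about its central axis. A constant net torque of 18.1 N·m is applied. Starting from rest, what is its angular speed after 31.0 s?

ω ≈ 557 rad/s

I = (2/5)MR² = (2/5)(8.97)(0.530)² = 1.008 kg·m².
α = τ/I = 18.1/1.008 = 17.96 rad/s².
ω = ω₀ + αt = 0 + (17.96)(31.0) = 556.7 rad/s.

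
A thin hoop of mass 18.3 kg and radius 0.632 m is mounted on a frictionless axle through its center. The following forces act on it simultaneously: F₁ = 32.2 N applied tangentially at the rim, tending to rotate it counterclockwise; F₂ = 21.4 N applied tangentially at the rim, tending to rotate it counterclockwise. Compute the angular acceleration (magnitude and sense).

α ≈ 4.63 rad/s², counterclockwise

I = MR² = (18.3)(0.632)² = 7.309 kg·m².
Taking counterclockwise as positive: τ₁ = +(32.2)(0.632) = +20.35 N·m; τ₂ = +(21.4)(0.632) = +13.52 N·m.
Net torque τ = 33.88 N·m.
α = τ/I = 33.88/7.309 = 4.634 rad/s².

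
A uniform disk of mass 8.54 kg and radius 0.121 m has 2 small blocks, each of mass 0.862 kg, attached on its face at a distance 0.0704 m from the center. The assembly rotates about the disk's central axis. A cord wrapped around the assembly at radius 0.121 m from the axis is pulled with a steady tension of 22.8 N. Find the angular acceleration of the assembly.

α ≈ 38.8 rad/s²

I_disk = ½MR² = ½(8.54)(0.121)² = 0.06252 kg·m².
I_blocks = 2·m·r² = 2(0.862)(0.0704)² = 0.008544 kg·m².
Total I = 0.07106 kg·m².
τ = F r = (22.8)(0.121) = 2.759 N·m.
α = τ/I = 2.759/0.07106 = 38.82 rad/s².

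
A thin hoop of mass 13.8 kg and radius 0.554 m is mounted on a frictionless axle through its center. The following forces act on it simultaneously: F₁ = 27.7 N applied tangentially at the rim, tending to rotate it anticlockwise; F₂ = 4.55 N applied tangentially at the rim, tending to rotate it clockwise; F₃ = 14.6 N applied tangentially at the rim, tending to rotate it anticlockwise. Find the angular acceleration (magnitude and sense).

I = MR² = (13.8)(0.554)² = 4.235 kg·m².
Taking anticlockwise as positive: τ₁ = +(27.7)(0.554) = +15.35 N·m; τ₂ = −(4.55)(0.554) = −2.521 N·m; τ₃ = +(14.6)(0.554) = +8.088 N·m.
Net torque τ = 20.91 N·m.
α = τ/I = 20.91/4.235 = 4.938 rad/s².

α ≈ 4.94 rad/s², anticlockwise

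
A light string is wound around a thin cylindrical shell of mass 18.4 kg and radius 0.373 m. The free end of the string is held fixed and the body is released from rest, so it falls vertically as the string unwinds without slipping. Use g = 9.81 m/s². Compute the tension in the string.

Translation: Mg − T = Ma. Rotation about the center: TR = Iα with I = MR².
With a = αR: T = (I/R²)a = M a, so Mg = (1 + 1.000)Ma.
a = g/(1 + 1.000) = 9.81/2.000 = 4.905 m/s².
T = 1.000·M·a = (1.000)(18.4)(4.905) = 90.25 N.

T ≈ 90.3 N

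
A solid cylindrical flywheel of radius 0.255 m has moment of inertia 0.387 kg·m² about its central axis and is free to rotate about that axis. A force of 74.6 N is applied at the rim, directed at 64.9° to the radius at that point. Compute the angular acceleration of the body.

Only the tangential component produces torque: τ = F R sinθ = (74.6)(0.255) sin 64.9° = 17.23 N·m.
From τ = Iα: α = 17.23/0.3870 = 44.51 rad/s².

α ≈ 44.5 rad/s²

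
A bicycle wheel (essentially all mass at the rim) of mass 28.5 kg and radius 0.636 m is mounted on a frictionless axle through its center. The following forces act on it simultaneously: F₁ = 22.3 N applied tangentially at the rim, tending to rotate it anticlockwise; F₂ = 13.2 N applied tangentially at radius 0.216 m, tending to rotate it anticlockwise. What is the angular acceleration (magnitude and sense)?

α ≈ 1.48 rad/s², anticlockwise

I = MR² = (28.5)(0.636)² = 11.53 kg·m².
Taking anticlockwise as positive: τ₁ = +(22.3)(0.636) = +14.18 N·m; τ₂ = +(13.2)(0.216) = +2.851 N·m.
Net torque τ = 17.03 N·m.
α = τ/I = 17.03/11.53 = 1.478 rad/s².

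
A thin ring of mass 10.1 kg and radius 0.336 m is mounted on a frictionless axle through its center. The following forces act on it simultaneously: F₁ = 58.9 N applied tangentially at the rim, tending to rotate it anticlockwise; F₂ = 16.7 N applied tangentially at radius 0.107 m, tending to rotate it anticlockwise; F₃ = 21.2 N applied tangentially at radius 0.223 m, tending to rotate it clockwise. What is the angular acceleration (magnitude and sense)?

I = MR² = (10.1)(0.336)² = 1.140 kg·m².
Taking anticlockwise as positive: τ₁ = +(58.9)(0.336) = +19.79 N·m; τ₂ = +(16.7)(0.107) = +1.787 N·m; τ₃ = −(21.2)(0.223) = −4.728 N·m.
Net torque τ = 16.85 N·m.
α = τ/I = 16.85/1.140 = 14.78 rad/s².

α ≈ 14.8 rad/s², anticlockwise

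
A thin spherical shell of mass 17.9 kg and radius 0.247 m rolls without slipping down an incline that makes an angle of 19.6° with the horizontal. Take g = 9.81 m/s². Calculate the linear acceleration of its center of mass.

a ≈ 1.97 m/s²

Translation along the incline: Mg sinθ − f = Ma.
Rotation about the center: fR = Iα with I = (2/3)MR². No-slip gives a = αR, so f = (I/R²)a = (2/3)M a.
Substituting: Mg sinθ = (1 + 0.6667)Ma, so a = g sinθ/(1 + 0.6667) = (9.81) sin 19.6° / 1.667 = 1.974 m/s².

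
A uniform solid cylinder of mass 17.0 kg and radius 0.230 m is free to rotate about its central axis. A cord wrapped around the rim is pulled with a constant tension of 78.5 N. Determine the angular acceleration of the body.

I = ½MR² = (1/2)(17.0)(0.230)² = 0.4497 kg·m².
τ = F R = (78.5)(0.230) = 18.05 N·m.
From τ = Iα: α = 18.05/0.4497 = 40.15 rad/s².

α ≈ 40.2 rad/s²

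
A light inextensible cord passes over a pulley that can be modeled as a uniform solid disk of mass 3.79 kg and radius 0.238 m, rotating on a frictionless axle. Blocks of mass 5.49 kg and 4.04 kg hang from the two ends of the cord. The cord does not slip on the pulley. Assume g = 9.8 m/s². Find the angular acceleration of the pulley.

α ≈ 5.23 rad/s²

I = ½MR² = (1/2)(3.79)(0.238)² = 0.1073 kg·m².
Heavier block: m₁g − T₁ = m₁a. Lighter block: T₂ − m₂g = m₂a.
Pulley: (T₁ − T₂)R = Iα = I(a/R), so T₁ − T₂ = (I/R²)a = (1/2)M_p a = 1.895·a.
Adding the three: (m₁ − m₂)g = (m₁ + m₂ + 1.895)a, so a = (5.49 − 4.04)(9.8)/(5.49 + 4.04 + 1.895) = 1.244 m/s².
α = a/R = 1.244/0.238 = 5.226 rad/s².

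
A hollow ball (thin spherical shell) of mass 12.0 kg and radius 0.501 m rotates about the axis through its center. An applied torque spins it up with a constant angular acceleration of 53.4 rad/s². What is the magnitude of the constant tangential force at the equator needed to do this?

I = (2/3)MR² = (2/3)(12.0)(0.501)² = 2.008 kg·m².
The required torque is τ = Iα = (2.008)(53.40) = 107.2 N·m.
A tangential force at the equator gives τ = FR, so F = τ/R = 107.2/0.501 = 214.0 N.

F ≈ 214 N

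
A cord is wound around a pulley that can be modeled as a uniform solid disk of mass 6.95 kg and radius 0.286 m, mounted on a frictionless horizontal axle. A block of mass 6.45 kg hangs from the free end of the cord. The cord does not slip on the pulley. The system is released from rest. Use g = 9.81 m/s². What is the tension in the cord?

T ≈ 22.2 N

I = ½MR² = (1/2)(6.95)(0.286)² = 0.2842 kg·m².
Block: mg − T = ma. Pulley: TR = Iα. No-slip: a = αR, so T = (I/R²)a = 3.475·a.
Then mg = (m + 3.475)a, so a = (6.45)(9.81)/(6.45 + 3.475) = 6.375 m/s².
T = 3.475·a = 22.15 N.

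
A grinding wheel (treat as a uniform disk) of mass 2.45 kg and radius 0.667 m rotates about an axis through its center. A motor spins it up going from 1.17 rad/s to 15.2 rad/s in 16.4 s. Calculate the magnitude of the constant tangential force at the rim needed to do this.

I = ½MR² = (1/2)(2.45)(0.667)² = 0.5450 kg·m².
α = Δω/Δt = (15.2 − 1.17)/16.4 = 0.8555 rad/s².
The required torque is τ = Iα = (0.5450)(0.8555) = 0.4662 N·m.
A tangential force at the rim gives τ = FR, so F = τ/R = 0.4662/0.667 = 0.6990 N.

F ≈ 0.699 N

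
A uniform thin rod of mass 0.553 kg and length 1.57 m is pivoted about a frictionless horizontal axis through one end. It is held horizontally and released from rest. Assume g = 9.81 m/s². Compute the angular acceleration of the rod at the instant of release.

About the pivot, I = (1/3)ML² = (1/3)(0.553)(1.57)² = 0.4544 kg·m².
The weight acts at the center, a distance L/2 = 0.7850 m from the pivot; τ = Mg(L/2) = 4.259 N·m.
α = τ/I = 4.259/0.4544 = 9.373 rad/s².
(Equivalently α = (3g/(2L)) = 9.373 rad/s².)

α ≈ 9.37 rad/s²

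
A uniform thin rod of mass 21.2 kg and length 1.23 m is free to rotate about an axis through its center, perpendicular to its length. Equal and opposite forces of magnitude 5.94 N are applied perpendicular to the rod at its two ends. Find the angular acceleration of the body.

I = (1/12)ML² = (1/12)(21.2)(1.23)² = 2.673 kg·m².
The couple gives τ = F·(L/2) + F·(L/2) = F L = (5.94)(1.23) = 7.306 N·m.
From τ = Iα: α = 7.306/2.673 = 2.734 rad/s².

α ≈ 2.73 rad/s²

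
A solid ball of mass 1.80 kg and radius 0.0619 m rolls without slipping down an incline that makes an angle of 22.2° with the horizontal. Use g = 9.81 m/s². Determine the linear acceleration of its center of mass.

Translation along the incline: Mg sinθ − f = Ma.
Rotation about the center: fR = Iα with I = (2/5)MR². No-slip gives a = αR, so f = (I/R²)a = (2/5)M a.
Substituting: Mg sinθ = (1 + 0.4000)Ma, so a = g sinθ/(1 + 0.4000) = (9.81) sin 22.2° / 1.400 = 2.648 m/s².

a ≈ 2.65 m/s²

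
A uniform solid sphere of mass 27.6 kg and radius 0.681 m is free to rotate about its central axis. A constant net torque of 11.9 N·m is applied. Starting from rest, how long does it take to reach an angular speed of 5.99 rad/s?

t ≈ 2.58 s

I = (2/5)MR² = (2/5)(27.6)(0.681)² = 5.120 kg·m².
α = τ/I = 11.9/5.120 = 2.324 rad/s².
ω = αt ⇒ t = ω/α = 5.99/2.324 = 2.577 s.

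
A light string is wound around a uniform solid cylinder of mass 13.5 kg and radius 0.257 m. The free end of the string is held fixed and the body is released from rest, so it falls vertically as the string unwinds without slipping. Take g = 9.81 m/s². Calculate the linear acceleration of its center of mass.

a ≈ 6.54 m/s²

Translation: Mg − T = Ma. Rotation about the center: TR = Iα with I = ½MR².
With a = αR: T = (I/R²)a = (1/2)M a, so Mg = (1 + 0.5000)Ma.
a = g/(1 + 0.5000) = 9.81/1.500 = 6.540 m/s².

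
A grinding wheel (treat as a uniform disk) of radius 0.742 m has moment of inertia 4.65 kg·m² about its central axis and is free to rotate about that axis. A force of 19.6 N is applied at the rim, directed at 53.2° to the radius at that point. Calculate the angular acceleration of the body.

α ≈ 2.50 rad/s²

Only the tangential component produces torque: τ = F R sinθ = (19.6)(0.742) sin 53.2° = 11.65 N·m.
Newton's second law for rotation, τ = Iα, gives α = τ/I = 11.65/4.650 = 2.504 rad/s².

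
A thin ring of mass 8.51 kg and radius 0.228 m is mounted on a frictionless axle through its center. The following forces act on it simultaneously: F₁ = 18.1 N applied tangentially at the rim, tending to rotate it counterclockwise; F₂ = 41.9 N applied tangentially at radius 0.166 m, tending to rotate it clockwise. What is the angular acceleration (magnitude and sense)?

I = MR² = (8.51)(0.228)² = 0.4424 kg·m².
Taking counterclockwise as positive: τ₁ = +(18.1)(0.228) = +4.127 N·m; τ₂ = −(41.9)(0.166) = −6.955 N·m.
Net torque τ = -2.829 N·m.
α = τ/I = -2.829/0.4424 = -6.394 rad/s².

α ≈ 6.39 rad/s², clockwise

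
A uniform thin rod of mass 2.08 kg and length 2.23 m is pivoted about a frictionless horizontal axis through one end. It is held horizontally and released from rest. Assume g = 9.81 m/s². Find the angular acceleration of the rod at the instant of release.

α ≈ 6.60 rad/s²

About the pivot, I = (1/3)ML² = (1/3)(2.08)(2.23)² = 3.448 kg·m².
The weight acts at the center, a distance L/2 = 1.115 m from the pivot; τ = Mg(L/2) = 22.75 N·m.
α = τ/I = 22.75/3.448 = 6.599 rad/s².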